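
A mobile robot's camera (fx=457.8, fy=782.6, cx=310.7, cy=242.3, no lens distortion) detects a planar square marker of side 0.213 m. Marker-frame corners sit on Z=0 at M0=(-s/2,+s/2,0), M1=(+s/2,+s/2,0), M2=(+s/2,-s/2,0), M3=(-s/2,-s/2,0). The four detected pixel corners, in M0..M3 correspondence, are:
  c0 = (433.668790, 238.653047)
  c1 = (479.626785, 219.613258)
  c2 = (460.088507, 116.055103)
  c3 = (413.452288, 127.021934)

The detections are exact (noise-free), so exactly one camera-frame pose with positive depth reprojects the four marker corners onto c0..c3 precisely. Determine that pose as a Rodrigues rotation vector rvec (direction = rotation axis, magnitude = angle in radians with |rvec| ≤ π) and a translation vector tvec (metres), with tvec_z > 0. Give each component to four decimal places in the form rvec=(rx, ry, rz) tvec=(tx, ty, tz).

Intrinsics K: fx=457.8, fy=782.6, cx=310.7, cy=242.3
Marker side s = 0.213 m; corners in marker frame (Z=0):
  M0 = (-0.1065, +0.1065, 0)
  M1 = (+0.1065, +0.1065, 0)
  M2 = (+0.1065, -0.1065, 0)
  M3 = (-0.1065, -0.1065, 0)
Detected image corners:
  c0 = (433.668790, 238.653047) px
  c1 = (479.626785, 219.613258) px
  c2 = (460.088507, 116.055103) px
  c3 = (413.452288, 127.021934) px
Planar DLT: solve 8×8 A·h = b for H (H[2,2]=1):
  H  [+369.88138 +58.50661 +447.46842]
  H  [-10.41967 +490.80792 +174.61729]
  H  [+0.34141 -0.07781 +1.00000]
B = K⁻¹H; ‖b₁‖=0.680283, ‖b₂‖=0.680283; λ = 2/(‖b₁‖+‖b₂‖) = 1.469976, sign → tz>0 ⇒ λ=+1.469976
r₁ = λ·B[:,0] = (+0.84707,-0.17495,+0.50186); r₂ = λ·B[:,1] = (+0.26548,+0.95731,-0.11437)
r₃ = r₁×r₂ = (-0.46043,+0.23012,+0.85735); SVD([r₁ r₂ r₃]) → R = UVᵀ:
  R  [+0.84707 +0.26548 -0.46043]
  R  [-0.17495 +0.95731 +0.23012]
  R  [+0.50186 -0.11437 +0.85735]
t = (+0.43916, -0.12713, +1.46998) m
tr R = 2.661726; θ = arccos((tr R − 1)/2) = 0.590140 rad = 33.813°
axis k = ((R−Rᵀ)₃₂, (R−Rᵀ)₁₃, (R−Rᵀ)₂₁) / (2 sinθ) = (-0.309529, -0.864629, -0.395738)
rvec = θ·k = (-0.182665, -0.510252, -0.233541)

rvec=(-0.1827, -0.5103, -0.2335) tvec=(0.4392, -0.1271, 1.4700)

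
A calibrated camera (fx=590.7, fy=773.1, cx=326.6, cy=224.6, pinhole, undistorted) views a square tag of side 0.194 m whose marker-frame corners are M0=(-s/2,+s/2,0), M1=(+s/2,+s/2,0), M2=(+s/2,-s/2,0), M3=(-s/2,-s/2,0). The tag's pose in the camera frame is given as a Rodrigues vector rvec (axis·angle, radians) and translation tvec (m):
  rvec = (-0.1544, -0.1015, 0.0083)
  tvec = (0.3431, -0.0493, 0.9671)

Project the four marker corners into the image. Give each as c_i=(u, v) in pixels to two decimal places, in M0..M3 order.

c0=(481.14, 261.50) c1=(596.53, 263.26) c2=(588.45, 112.67) c3=(476.44, 107.95)

Intrinsics K: fx=590.7, fy=773.1, cx=326.6, cy=224.6
Marker side s = 0.194 m; corners in marker frame (Z=0):
  M0 = (-0.0970, +0.0970, 0)
  M1 = (+0.0970, +0.0970, 0)
  M2 = (+0.0970, -0.0970, 0)
  M3 = (-0.0970, -0.0970, 0)
rvec = (-0.1544, -0.1015, 0.0083), |rvec| = θ = 0.18496 rad = 10.597°
Rodrigues: sinθ=0.18391, 1−cosθ=0.01706; R = I + sinθ·[k]× + (1−cosθ)·[k]×²:
    [+0.99483 -0.00044 -0.10156]
    [+0.01607 +0.98808 +0.15310]
    [+0.10028 -0.15394 +0.98298]
t = (0.3431, -0.0493, 0.9671) m
M0: Pc = R·M0+t = (+0.24656, +0.04499, +0.94244); u = 590.7·(+0.24656)/0.94244 + 326.6 = 481.1375, v = 773.1·(+0.04499)/0.94244 + 224.6 = 261.5022
M1: Pc = R·M1+t = (+0.43956, +0.04810, +0.96190); u = 590.7·(+0.43956)/0.96190 + 326.6 = 596.5313, v = 773.1·(+0.04810)/0.96190 + 224.6 = 263.2610
M2: Pc = R·M2+t = (+0.43964, -0.14359, +0.99176); u = 590.7·(+0.43964)/0.99176 + 326.6 = 588.4537, v = 773.1·(-0.14359)/0.99176 + 224.6 = 112.6719
M3: Pc = R·M3+t = (+0.24664, -0.14670, +0.97230); u = 590.7·(+0.24664)/0.97230 + 326.6 = 476.4426, v = 773.1·(-0.14670)/0.97230 + 224.6 = 107.9540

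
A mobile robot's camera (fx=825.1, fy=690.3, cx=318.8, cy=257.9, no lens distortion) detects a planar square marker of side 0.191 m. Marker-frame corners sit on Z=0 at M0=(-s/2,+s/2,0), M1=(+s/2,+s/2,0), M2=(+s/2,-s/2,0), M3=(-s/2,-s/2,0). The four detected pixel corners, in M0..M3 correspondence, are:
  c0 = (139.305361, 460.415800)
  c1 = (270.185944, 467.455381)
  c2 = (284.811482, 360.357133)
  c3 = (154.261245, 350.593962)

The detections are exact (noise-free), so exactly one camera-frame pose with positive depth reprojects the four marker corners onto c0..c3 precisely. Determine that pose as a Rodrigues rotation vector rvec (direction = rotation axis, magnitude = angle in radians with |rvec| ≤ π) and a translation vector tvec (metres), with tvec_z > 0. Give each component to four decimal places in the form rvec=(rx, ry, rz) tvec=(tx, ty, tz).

Intrinsics K: fx=825.1, fy=690.3, cx=318.8, cy=257.9
Marker side s = 0.191 m; corners in marker frame (Z=0):
  M0 = (-0.0955, +0.0955, 0)
  M1 = (+0.0955, +0.0955, 0)
  M2 = (+0.0955, -0.0955, 0)
  M3 = (-0.0955, -0.0955, 0)
Detected image corners:
  c0 = (139.305361, 460.415800) px
  c1 = (270.185944, 467.455381) px
  c2 = (284.811482, 360.357133) px
  c3 = (154.261245, 350.593962) px
Planar DLT: solve 8×8 A·h = b for H (H[2,2]=1):
  H  [+712.23816 -77.08149 +212.95968]
  H  [+97.79887 +568.43231 +409.76671]
  H  [+0.13135 +0.00163 +1.00000]
B = K⁻¹H; ‖b₁‖=0.828207, ‖b₂‖=0.828207; λ = 2/(‖b₁‖+‖b₂‖) = 1.207428, sign → tz>0 ⇒ λ=+1.207428
r₁ = λ·B[:,0] = (+0.98099,+0.11181,+0.15859); r₂ = λ·B[:,1] = (-0.11356,+0.99353,+0.00197)
r₃ = r₁×r₂ = (-0.15735,-0.01994,+0.98734); SVD([r₁ r₂ r₃]) → R = UVᵀ:
  R  [+0.98099 -0.11356 -0.15735]
  R  [+0.11181 +0.99353 -0.01994]
  R  [+0.15859 +0.00197 +0.98734]
t = (-0.15488, +0.26564, +1.20743) m
tr R = 2.961864; θ = arccos((tr R − 1)/2) = 0.195596 rad = 11.207°
axis k = ((R−Rᵀ)₃₂, (R−Rᵀ)₁₃, (R−Rᵀ)₂₁) / (2 sinθ) = (+0.056368, -0.812802, +0.579806)
rvec = θ·k = (+0.011025, -0.158981, +0.113408)

rvec=(0.0110, -0.1590, 0.1134) tvec=(-0.1549, 0.2656, 1.2074)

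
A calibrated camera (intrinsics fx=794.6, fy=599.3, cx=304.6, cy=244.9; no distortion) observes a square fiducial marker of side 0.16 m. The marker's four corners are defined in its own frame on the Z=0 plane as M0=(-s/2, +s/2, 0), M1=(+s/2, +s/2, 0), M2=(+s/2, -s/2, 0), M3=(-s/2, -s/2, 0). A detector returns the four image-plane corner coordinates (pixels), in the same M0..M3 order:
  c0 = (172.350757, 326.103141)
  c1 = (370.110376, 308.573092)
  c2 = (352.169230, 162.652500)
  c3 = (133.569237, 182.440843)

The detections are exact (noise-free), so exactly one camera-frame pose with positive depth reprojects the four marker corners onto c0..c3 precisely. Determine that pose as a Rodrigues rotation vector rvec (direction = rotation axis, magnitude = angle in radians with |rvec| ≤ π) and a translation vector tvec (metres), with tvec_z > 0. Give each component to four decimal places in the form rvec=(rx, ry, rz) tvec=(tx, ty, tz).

Intrinsics K: fx=794.6, fy=599.3, cx=304.6, cy=244.9
Marker side s = 0.16 m; corners in marker frame (Z=0):
  M0 = (-0.0800, +0.0800, 0)
  M1 = (+0.0800, +0.0800, 0)
  M2 = (+0.0800, -0.0800, 0)
  M3 = (-0.0800, -0.0800, 0)
Detected image corners:
  c0 = (172.350757, 326.103141) px
  c1 = (370.110376, 308.573092) px
  c2 = (352.169230, 162.652500) px
  c3 = (133.569237, 182.440843) px
Planar DLT: solve 8×8 A·h = b for H (H[2,2]=1):
  H  [+1293.59556 +338.75352 +257.62436]
  H  [-120.32163 +1058.74344 +248.59150]
  H  [-0.01656 +0.62793 +1.00000]
B = K⁻¹H; ‖b₁‖=1.645889, ‖b₂‖=1.645889; λ = 2/(‖b₁‖+‖b₂‖) = 0.607574, sign → tz>0 ⇒ λ=+0.607574
r₁ = λ·B[:,0] = (+0.99298,-0.11787,-0.01006); r₂ = λ·B[:,1] = (+0.11277,+0.91746,+0.38151)
r₃ = r₁×r₂ = (-0.03574,-0.37997,+0.92431); SVD([r₁ r₂ r₃]) → R = UVᵀ:
  R  [+0.99298 +0.11277 -0.03574]
  R  [-0.11787 +0.91746 -0.37997]
  R  [-0.01006 +0.38151 +0.92431]
t = (-0.03592, +0.00374, +0.60757) m
tr R = 2.834745; θ = arccos((tr R − 1)/2) = 0.409368 rad = 23.455°
axis k = ((R−Rᵀ)₃₂, (R−Rᵀ)₁₃, (R−Rᵀ)₂₁) / (2 sinθ) = (+0.956564, -0.032256, -0.289732)
rvec = θ·k = (+0.391587, -0.013204, -0.118607)

rvec=(0.3916, -0.0132, -0.1186) tvec=(-0.0359, 0.0037, 0.6076)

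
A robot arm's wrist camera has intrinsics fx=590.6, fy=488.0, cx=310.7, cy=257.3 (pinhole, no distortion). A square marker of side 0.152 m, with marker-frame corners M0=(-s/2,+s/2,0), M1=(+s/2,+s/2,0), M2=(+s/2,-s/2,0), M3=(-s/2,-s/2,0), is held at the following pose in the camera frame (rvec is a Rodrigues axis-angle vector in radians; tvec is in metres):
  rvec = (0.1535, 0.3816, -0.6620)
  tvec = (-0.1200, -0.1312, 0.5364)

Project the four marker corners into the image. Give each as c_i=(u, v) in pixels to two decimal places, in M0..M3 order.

Intrinsics K: fx=590.6, fy=488.0, cx=310.7, cy=257.3
Marker side s = 0.152 m; corners in marker frame (Z=0):
  M0 = (-0.0760, +0.0760, 0)
  M1 = (+0.0760, +0.0760, 0)
  M2 = (+0.0760, -0.0760, 0)
  M3 = (-0.0760, -0.0760, 0)
rvec = (0.1535, 0.3816, -0.6620), |rvec| = θ = 0.77937 rad = 44.655°
Rodrigues: sinθ=0.70283, 1−cosθ=0.28865; R = I + sinθ·[k]× + (1−cosθ)·[k]×²:
    [+0.72255 +0.62482 +0.29584]
    [-0.56915 +0.78055 -0.25847]
    [-0.39241 +0.01838 +0.91961]
t = (-0.1200, -0.1312, 0.5364) m
M0: Pc = R·M0+t = (-0.12743, -0.02862, +0.56762); u = 590.6·(-0.12743)/0.56762 + 310.7 = 178.1139, v = 488.0·(-0.02862)/0.56762 + 257.3 = 232.6923
M1: Pc = R·M1+t = (-0.01760, -0.11513, +0.50797); u = 590.6·(-0.01760)/0.50797 + 310.7 = 290.2375, v = 488.0·(-0.11513)/0.50797 + 257.3 = 146.6934
M2: Pc = R·M2+t = (-0.11257, -0.23378, +0.50518); u = 590.6·(-0.11257)/0.50518 + 310.7 = 179.0925, v = 488.0·(-0.23378)/0.50518 + 257.3 = 31.4727
M3: Pc = R·M3+t = (-0.22240, -0.14727, +0.56483); u = 590.6·(-0.22240)/0.56483 + 310.7 = 78.1514, v = 488.0·(-0.14727)/0.56483 + 257.3 = 130.0645

c0=(178.11, 232.69) c1=(290.24, 146.69) c2=(179.09, 31.47) c3=(78.15, 130.06)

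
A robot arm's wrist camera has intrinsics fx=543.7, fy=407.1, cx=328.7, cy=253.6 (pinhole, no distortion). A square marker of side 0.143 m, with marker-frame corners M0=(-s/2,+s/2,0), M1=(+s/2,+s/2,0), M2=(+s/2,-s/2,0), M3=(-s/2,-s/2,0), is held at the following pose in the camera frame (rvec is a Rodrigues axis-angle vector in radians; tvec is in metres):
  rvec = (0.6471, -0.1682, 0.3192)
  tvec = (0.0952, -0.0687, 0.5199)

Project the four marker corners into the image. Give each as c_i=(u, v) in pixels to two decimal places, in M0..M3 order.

c0=(332.35, 229.54) c1=(458.22, 255.08) c2=(532.77, 167.41) c3=(390.72, 130.57)

Intrinsics K: fx=543.7, fy=407.1, cx=328.7, cy=253.6
Marker side s = 0.143 m; corners in marker frame (Z=0):
  M0 = (-0.0715, +0.0715, 0)
  M1 = (+0.0715, +0.0715, 0)
  M2 = (+0.0715, -0.0715, 0)
  M3 = (-0.0715, -0.0715, 0)
rvec = (0.6471, -0.1682, 0.3192), |rvec| = θ = 0.74089 rad = 42.450°
Rodrigues: sinθ=0.67495, 1−cosθ=0.26213; R = I + sinθ·[k]× + (1−cosθ)·[k]×²:
    [+0.93783 -0.34277 -0.05459]
    [+0.23881 +0.75138 -0.61514]
    [+0.25187 +0.56386 +0.78652]
t = (0.0952, -0.0687, 0.5199) m
M0: Pc = R·M0+t = (+0.00364, -0.03205, +0.54221); u = 543.7·(+0.00364)/0.54221 + 328.7 = 332.3472, v = 407.1·(-0.03205)/0.54221 + 253.6 = 229.5351
M1: Pc = R·M1+t = (+0.13775, +0.00210, +0.57822); u = 543.7·(+0.13775)/0.57822 + 328.7 = 458.2227, v = 407.1·(+0.00210)/0.57822 + 253.6 = 255.0775
M2: Pc = R·M2+t = (+0.18676, -0.10535, +0.49759); u = 543.7·(+0.18676)/0.49759 + 328.7 = 532.7686, v = 407.1·(-0.10535)/0.49759 + 253.6 = 167.4102
M3: Pc = R·M3+t = (+0.05265, -0.13950, +0.46158); u = 543.7·(+0.05265)/0.46158 + 328.7 = 390.7207, v = 407.1·(-0.13950)/0.46158 + 253.6 = 130.5651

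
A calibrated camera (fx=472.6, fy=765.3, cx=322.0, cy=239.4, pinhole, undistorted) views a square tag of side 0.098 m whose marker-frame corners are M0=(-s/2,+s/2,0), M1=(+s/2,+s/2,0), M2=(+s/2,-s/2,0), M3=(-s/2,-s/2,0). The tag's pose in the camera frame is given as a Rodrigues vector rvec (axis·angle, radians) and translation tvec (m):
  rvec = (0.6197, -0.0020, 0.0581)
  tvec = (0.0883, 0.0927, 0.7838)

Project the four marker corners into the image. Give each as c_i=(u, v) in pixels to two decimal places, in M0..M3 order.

Intrinsics K: fx=472.6, fy=765.3, cx=322.0, cy=239.4
Marker side s = 0.098 m; corners in marker frame (Z=0):
  M0 = (-0.0490, +0.0490, 0)
  M1 = (+0.0490, +0.0490, 0)
  M2 = (+0.0490, -0.0490, 0)
  M3 = (-0.0490, -0.0490, 0)
rvec = (0.6197, -0.0020, 0.0581), |rvec| = θ = 0.62242 rad = 35.662°
Rodrigues: sinθ=0.58300, 1−cosθ=0.18753; R = I + sinθ·[k]× + (1−cosθ)·[k]×²:
    [+0.99836 -0.05502 +0.01556]
    [+0.05382 +0.81247 -0.58051]
    [+0.01930 +0.58040 +0.81410]
t = (0.0883, 0.0927, 0.7838) m
M0: Pc = R·M0+t = (+0.03668, +0.12987, +0.81129); u = 472.6·(+0.03668)/0.81129 + 322.0 = 343.3695, v = 765.3·(+0.12987)/0.81129 + 239.4 = 361.9111
M1: Pc = R·M1+t = (+0.13452, +0.13515, +0.81319); u = 472.6·(+0.13452)/0.81319 + 322.0 = 400.1814, v = 765.3·(+0.13515)/0.81319 + 239.4 = 366.5899
M2: Pc = R·M2+t = (+0.13992, +0.05553, +0.75631); u = 472.6·(+0.13992)/0.75631 + 322.0 = 409.4305, v = 765.3·(+0.05553)/0.75631 + 239.4 = 295.5864
M3: Pc = R·M3+t = (+0.04208, +0.05025, +0.75441); u = 472.6·(+0.04208)/0.75441 + 322.0 = 348.3584, v = 765.3·(+0.05025)/0.75441 + 239.4 = 290.3768

c0=(343.37, 361.91) c1=(400.18, 366.59) c2=(409.43, 295.59) c3=(348.36, 290.38)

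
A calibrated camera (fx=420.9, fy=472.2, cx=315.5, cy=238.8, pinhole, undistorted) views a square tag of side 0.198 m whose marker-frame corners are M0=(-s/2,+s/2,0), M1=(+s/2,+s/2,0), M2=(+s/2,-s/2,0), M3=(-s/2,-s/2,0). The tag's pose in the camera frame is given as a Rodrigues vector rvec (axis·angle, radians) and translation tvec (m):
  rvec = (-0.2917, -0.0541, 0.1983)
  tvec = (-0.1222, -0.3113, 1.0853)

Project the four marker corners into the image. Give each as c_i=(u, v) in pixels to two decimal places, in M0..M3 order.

Intrinsics K: fx=420.9, fy=472.2, cx=315.5, cy=238.8
Marker side s = 0.198 m; corners in marker frame (Z=0):
  M0 = (-0.0990, +0.0990, 0)
  M1 = (+0.0990, +0.0990, 0)
  M2 = (+0.0990, -0.0990, 0)
  M3 = (-0.0990, -0.0990, 0)
rvec = (-0.2917, -0.0541, 0.1983), |rvec| = θ = 0.35685 rad = 20.446°
Rodrigues: sinθ=0.34932, 1−cosθ=0.06300; R = I + sinθ·[k]× + (1−cosθ)·[k]×²:
    [+0.97910 -0.18631 -0.08158]
    [+0.20193 +0.93845 +0.28024]
    [+0.02434 -0.29086 +0.95646]
t = (-0.1222, -0.3113, 1.0853) m
M0: Pc = R·M0+t = (-0.23758, -0.23838, +1.05410); u = 420.9·(-0.23758)/1.05410 + 315.5 = 220.6362, v = 472.2·(-0.23838)/1.05410 + 238.8 = 132.0119
M1: Pc = R·M1+t = (-0.04371, -0.19840, +1.05892); u = 420.9·(-0.04371)/1.05892 + 315.5 = 298.1244, v = 472.2·(-0.19840)/1.05892 + 238.8 = 150.3267
M2: Pc = R·M2+t = (-0.00682, -0.38422, +1.11650); u = 420.9·(-0.00682)/1.11650 + 315.5 = 312.9273, v = 472.2·(-0.38422)/1.11650 + 238.8 = 76.3046
M3: Pc = R·M3+t = (-0.20069, -0.42420, +1.11168); u = 420.9·(-0.20069)/1.11168 + 315.5 = 239.5174, v = 472.2·(-0.42420)/1.11168 + 238.8 = 58.6177

c0=(220.64, 132.01) c1=(298.12, 150.33) c2=(312.93, 76.30) c3=(239.52, 58.62)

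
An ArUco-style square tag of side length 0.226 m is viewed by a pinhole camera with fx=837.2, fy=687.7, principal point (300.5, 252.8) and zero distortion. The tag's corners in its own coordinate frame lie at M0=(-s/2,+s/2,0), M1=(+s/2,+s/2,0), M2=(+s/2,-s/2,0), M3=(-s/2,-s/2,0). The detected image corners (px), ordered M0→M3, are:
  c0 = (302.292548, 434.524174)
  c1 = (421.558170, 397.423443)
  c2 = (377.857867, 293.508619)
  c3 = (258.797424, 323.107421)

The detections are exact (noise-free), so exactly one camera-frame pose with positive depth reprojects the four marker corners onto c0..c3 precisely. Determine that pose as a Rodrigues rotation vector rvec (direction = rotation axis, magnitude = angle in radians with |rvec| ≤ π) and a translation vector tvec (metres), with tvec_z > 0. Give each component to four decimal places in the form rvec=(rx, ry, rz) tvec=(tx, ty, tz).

Intrinsics K: fx=837.2, fy=687.7, cx=300.5, cy=252.8
Marker side s = 0.226 m; corners in marker frame (Z=0):
  M0 = (-0.1130, +0.1130, 0)
  M1 = (+0.1130, +0.1130, 0)
  M2 = (+0.1130, -0.1130, 0)
  M3 = (-0.1130, -0.1130, 0)
Detected image corners:
  c0 = (302.292548, 434.524174) px
  c1 = (421.558170, 397.423443) px
  c2 = (377.857867, 293.508619) px
  c3 = (258.797424, 323.107421) px
Planar DLT: solve 8×8 A·h = b for H (H[2,2]=1):
  H  [+620.73339 +156.13590 +341.71026]
  H  [-47.84390 +436.71237 +360.96515]
  H  [+0.27481 -0.10816 +1.00000]
B = K⁻¹H; ‖b₁‖=0.719593, ‖b₂‖=0.719593; λ = 2/(‖b₁‖+‖b₂‖) = 1.389674, sign → tz>0 ⇒ λ=+1.389674
r₁ = λ·B[:,0] = (+0.89329,-0.23706,+0.38189); r₂ = λ·B[:,1] = (+0.31312,+0.93774,-0.15031)
r₃ = r₁×r₂ = (-0.32248,+0.25385,+0.91190); SVD([r₁ r₂ r₃]) → R = UVᵀ:
  R  [+0.89329 +0.31312 -0.32248]
  R  [-0.23706 +0.93774 +0.25385]
  R  [+0.38189 -0.15031 +0.91190]
t = (+0.06841, +0.21858, +1.38967) m
tr R = 2.742931; θ = arccos((tr R − 1)/2) = 0.512613 rad = 29.371°
axis k = ((R−Rᵀ)₃₂, (R−Rᵀ)₁₃, (R−Rᵀ)₂₁) / (2 sinθ) = (-0.412020, -0.718080, -0.560893)
rvec = θ·k = (-0.211207, -0.368097, -0.287521)

rvec=(-0.2112, -0.3681, -0.2875) tvec=(0.0684, 0.2186, 1.3897)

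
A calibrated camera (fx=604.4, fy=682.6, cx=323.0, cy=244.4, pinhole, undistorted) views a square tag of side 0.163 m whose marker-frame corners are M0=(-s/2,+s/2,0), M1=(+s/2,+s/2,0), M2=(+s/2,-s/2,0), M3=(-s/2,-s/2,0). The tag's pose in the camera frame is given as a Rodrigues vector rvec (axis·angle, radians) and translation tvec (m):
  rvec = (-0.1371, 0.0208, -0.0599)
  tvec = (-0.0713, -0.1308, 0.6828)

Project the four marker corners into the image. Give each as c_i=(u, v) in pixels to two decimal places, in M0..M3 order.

Intrinsics K: fx=604.4, fy=682.6, cx=323.0, cy=244.4
Marker side s = 0.163 m; corners in marker frame (Z=0):
  M0 = (-0.0815, +0.0815, 0)
  M1 = (+0.0815, +0.0815, 0)
  M2 = (+0.0815, -0.0815, 0)
  M3 = (-0.0815, -0.0815, 0)
rvec = (-0.1371, 0.0208, -0.0599), |rvec| = θ = 0.15105 rad = 8.655°
Rodrigues: sinθ=0.15048, 1−cosθ=0.01139; R = I + sinθ·[k]× + (1−cosθ)·[k]×²:
    [+0.99799 +0.05825 +0.02482]
    [-0.06110 +0.98883 +0.13596]
    [-0.01662 -0.13720 +0.99040]
t = (-0.0713, -0.1308, 0.6828) m
M0: Pc = R·M0+t = (-0.14789, -0.04523, +0.67297); u = 604.4·(-0.14789)/0.67297 + 323.0 = 190.1801, v = 682.6·(-0.04523)/0.67297 + 244.4 = 198.5218
M1: Pc = R·M1+t = (+0.01478, -0.05519, +0.67026); u = 604.4·(+0.01478)/0.67026 + 323.0 = 336.3311, v = 682.6·(-0.05519)/0.67026 + 244.4 = 188.1945
M2: Pc = R·M2+t = (+0.00529, -0.21637, +0.69263); u = 604.4·(+0.00529)/0.69263 + 323.0 = 327.6154, v = 682.6·(-0.21637)/0.69263 + 244.4 = 31.1635
M3: Pc = R·M3+t = (-0.15738, -0.20641, +0.69534); u = 604.4·(-0.15738)/0.69534 + 323.0 = 186.1990, v = 682.6·(-0.20641)/0.69534 + 244.4 = 41.7706

c0=(190.18, 198.52) c1=(336.33, 188.19) c2=(327.62, 31.16) c3=(186.20, 41.77)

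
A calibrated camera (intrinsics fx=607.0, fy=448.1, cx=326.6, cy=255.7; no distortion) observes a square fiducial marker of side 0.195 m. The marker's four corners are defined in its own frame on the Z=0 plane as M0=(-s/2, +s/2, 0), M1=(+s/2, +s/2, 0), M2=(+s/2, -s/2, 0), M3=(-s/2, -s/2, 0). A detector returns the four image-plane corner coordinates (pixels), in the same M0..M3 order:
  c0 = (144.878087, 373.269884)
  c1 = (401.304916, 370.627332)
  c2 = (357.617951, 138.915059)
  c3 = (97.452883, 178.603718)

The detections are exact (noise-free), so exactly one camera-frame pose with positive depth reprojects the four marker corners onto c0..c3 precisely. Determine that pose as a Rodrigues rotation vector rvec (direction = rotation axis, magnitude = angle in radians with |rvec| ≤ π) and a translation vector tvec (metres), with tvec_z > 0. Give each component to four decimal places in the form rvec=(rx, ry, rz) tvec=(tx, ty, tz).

Intrinsics K: fx=607.0, fy=448.1, cx=326.6, cy=255.7
Marker side s = 0.195 m; corners in marker frame (Z=0):
  M0 = (-0.0975, +0.0975, 0)
  M1 = (+0.0975, +0.0975, 0)
  M2 = (+0.0975, -0.0975, 0)
  M3 = (-0.0975, -0.0975, 0)
Detected image corners:
  c0 = (144.878087, 373.269884) px
  c1 = (401.304916, 370.627332) px
  c2 = (357.617951, 138.915059) px
  c3 = (97.452883, 178.603718) px
Planar DLT: solve 8×8 A·h = b for H (H[2,2]=1):
  H  [+1106.97078 +291.35586 +239.88170]
  H  [-336.91028 +1145.57742 +268.61364]
  H  [-0.86856 +0.22741 +1.00000]
B = K⁻¹H; ‖b₁‖=2.463486, ‖b₂‖=2.463486; λ = 2/(‖b₁‖+‖b₂‖) = 0.405929, sign → tz>0 ⇒ λ=+0.405929
r₁ = λ·B[:,0] = (+0.92999,-0.10401,-0.35257); r₂ = λ·B[:,1] = (+0.14517,+0.98509,+0.09231)
r₃ = r₁×r₂ = (+0.33771,-0.13703,+0.93122); SVD([r₁ r₂ r₃]) → R = UVᵀ:
  R  [+0.92999 +0.14517 +0.33771]
  R  [-0.10401 +0.98509 -0.13703]
  R  [-0.35257 +0.09231 +0.93122]
t = (-0.05799, +0.01170, +0.40593) m
tr R = 2.846297; θ = arccos((tr R − 1)/2) = 0.394605 rad = 22.609°
axis k = ((R−Rᵀ)₃₂, (R−Rᵀ)₁₃, (R−Rᵀ)₂₁) / (2 sinθ) = (+0.298280, +0.897772, -0.324090)
rvec = θ·k = (+0.117703, +0.354266, -0.127888)

rvec=(0.1177, 0.3543, -0.1279) tvec=(-0.0580, 0.0117, 0.4059)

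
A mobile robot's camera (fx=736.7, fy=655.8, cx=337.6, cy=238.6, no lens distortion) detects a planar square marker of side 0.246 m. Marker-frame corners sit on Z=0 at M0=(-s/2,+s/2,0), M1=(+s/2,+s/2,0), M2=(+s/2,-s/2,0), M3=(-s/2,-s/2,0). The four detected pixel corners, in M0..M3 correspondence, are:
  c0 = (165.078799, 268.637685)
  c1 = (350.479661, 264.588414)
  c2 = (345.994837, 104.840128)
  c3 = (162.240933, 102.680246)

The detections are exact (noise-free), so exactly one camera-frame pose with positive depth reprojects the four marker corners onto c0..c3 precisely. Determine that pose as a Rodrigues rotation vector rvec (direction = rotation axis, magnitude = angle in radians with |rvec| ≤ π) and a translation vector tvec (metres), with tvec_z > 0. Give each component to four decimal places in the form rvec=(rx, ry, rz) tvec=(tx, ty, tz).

rvec=(-0.0406, -0.1529, -0.0213) tvec=(-0.1070, -0.0810, 0.9868)

Intrinsics K: fx=736.7, fy=655.8, cx=337.6, cy=238.6
Marker side s = 0.246 m; corners in marker frame (Z=0):
  M0 = (-0.1230, +0.1230, 0)
  M1 = (+0.1230, +0.1230, 0)
  M2 = (+0.1230, -0.1230, 0)
  M3 = (-0.1230, -0.1230, 0)
Detected image corners:
  c0 = (165.078799, 268.637685) px
  c1 = (350.479661, 264.588414) px
  c2 = (345.994837, 104.840128) px
  c3 = (162.240933, 102.680246) px
Planar DLT: solve 8×8 A·h = b for H (H[2,2]=1):
  H  [+789.90926 +4.87779 +257.69647]
  H  [+24.88054 +654.47772 +184.78360]
  H  [+0.15476 -0.03934 +1.00000]
B = K⁻¹H; ‖b₁‖=1.013361, ‖b₂‖=1.013361; λ = 2/(‖b₁‖+‖b₂‖) = 0.986815, sign → tz>0 ⇒ λ=+0.986815
r₁ = λ·B[:,0] = (+0.98810,-0.01813,+0.15272); r₂ = λ·B[:,1] = (+0.02432,+0.99895,-0.03882)
r₃ = r₁×r₂ = (-0.15186,+0.04208,+0.98751); SVD([r₁ r₂ r₃]) → R = UVᵀ:
  R  [+0.98810 +0.02432 -0.15186]
  R  [-0.01813 +0.99895 +0.04208]
  R  [+0.15272 -0.03882 +0.98751]
t = (-0.10703, -0.08098, +0.98681) m
tr R = 2.974560; θ = arccos((tr R − 1)/2) = 0.159670 rad = 9.148°
axis k = ((R−Rᵀ)₃₂, (R−Rᵀ)₁₃, (R−Rᵀ)₂₁) / (2 sinθ) = (-0.254412, -0.957838, -0.133498)
rvec = θ·k = (-0.040622, -0.152938, -0.021316)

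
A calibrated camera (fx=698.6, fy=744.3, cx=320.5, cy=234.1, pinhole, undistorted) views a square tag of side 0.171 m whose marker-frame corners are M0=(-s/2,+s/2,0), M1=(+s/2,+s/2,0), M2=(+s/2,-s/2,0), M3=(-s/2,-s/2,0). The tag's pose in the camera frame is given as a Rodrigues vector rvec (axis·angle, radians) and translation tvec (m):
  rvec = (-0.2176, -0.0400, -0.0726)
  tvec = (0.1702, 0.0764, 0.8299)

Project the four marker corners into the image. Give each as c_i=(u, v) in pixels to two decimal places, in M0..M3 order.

Intrinsics K: fx=698.6, fy=744.3, cx=320.5, cy=234.1
Marker side s = 0.171 m; corners in marker frame (Z=0):
  M0 = (-0.0855, +0.0855, 0)
  M1 = (+0.0855, +0.0855, 0)
  M2 = (+0.0855, -0.0855, 0)
  M3 = (-0.0855, -0.0855, 0)
rvec = (-0.2176, -0.0400, -0.0726), |rvec| = θ = 0.23285 rad = 13.341°
Rodrigues: sinθ=0.23075, 1−cosθ=0.02699; R = I + sinθ·[k]× + (1−cosθ)·[k]×²:
    [+0.99658 +0.07628 -0.03178]
    [-0.06761 +0.97381 +0.21708]
    [+0.04750 -0.21419 +0.97564]
t = (0.1702, 0.0764, 0.8299) m
M0: Pc = R·M0+t = (+0.09151, +0.16544, +0.80752); u = 698.6·(+0.09151)/0.80752 + 320.5 = 399.6701, v = 744.3·(+0.16544)/0.80752 + 234.1 = 386.5884
M1: Pc = R·M1+t = (+0.26193, +0.15388, +0.81565); u = 698.6·(+0.26193)/0.81565 + 320.5 = 544.8417, v = 744.3·(+0.15388)/0.81565 + 234.1 = 374.5192
M2: Pc = R·M2+t = (+0.24889, -0.01264, +0.85228); u = 698.6·(+0.24889)/0.85228 + 320.5 = 524.5088, v = 744.3·(-0.01264)/0.85228 + 234.1 = 223.0600
M3: Pc = R·M3+t = (+0.07847, -0.00108, +0.84415); u = 698.6·(+0.07847)/0.84415 + 320.5 = 385.4404, v = 744.3·(-0.00108)/0.84415 + 234.1 = 233.1480

c0=(399.67, 386.59) c1=(544.84, 374.52) c2=(524.51, 223.06) c3=(385.44, 233.15)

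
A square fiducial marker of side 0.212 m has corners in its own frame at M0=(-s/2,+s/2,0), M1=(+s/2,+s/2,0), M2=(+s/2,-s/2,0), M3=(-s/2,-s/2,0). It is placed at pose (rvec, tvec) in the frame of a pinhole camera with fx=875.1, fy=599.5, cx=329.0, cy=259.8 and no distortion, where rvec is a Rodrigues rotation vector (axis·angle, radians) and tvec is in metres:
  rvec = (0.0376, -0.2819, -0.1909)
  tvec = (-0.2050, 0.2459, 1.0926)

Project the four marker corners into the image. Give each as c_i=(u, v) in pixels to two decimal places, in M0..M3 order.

c0=(95.49, 467.20) c1=(262.45, 434.89) c2=(231.37, 325.13) c3=(60.58, 351.85)

Intrinsics K: fx=875.1, fy=599.5, cx=329.0, cy=259.8
Marker side s = 0.212 m; corners in marker frame (Z=0):
  M0 = (-0.1060, +0.1060, 0)
  M1 = (+0.1060, +0.1060, 0)
  M2 = (+0.1060, -0.1060, 0)
  M3 = (-0.1060, -0.1060, 0)
rvec = (0.0376, -0.2819, -0.1909), |rvec| = θ = 0.34253 rad = 19.625°
Rodrigues: sinθ=0.33587, 1−cosθ=0.05809; R = I + sinθ·[k]× + (1−cosθ)·[k]×²:
    [+0.94261 +0.18194 -0.27997]
    [-0.19244 +0.98126 -0.01022]
    [+0.27287 +0.06351 +0.95995]
t = (-0.2050, 0.2459, 1.0926) m
M0: Pc = R·M0+t = (-0.28563, +0.37031, +1.07041); u = 875.1·(-0.28563)/1.07041 + 329.0 = 95.4859, v = 599.5·(+0.37031)/1.07041 + 259.8 = 467.1990
M1: Pc = R·M1+t = (-0.08580, +0.32951, +1.12826); u = 875.1·(-0.08580)/1.12826 + 329.0 = 262.4535, v = 599.5·(+0.32951)/1.12826 + 259.8 = 434.8880
M2: Pc = R·M2+t = (-0.12437, +0.12149, +1.11479); u = 875.1·(-0.12437)/1.11479 + 329.0 = 231.3715, v = 599.5·(+0.12149)/1.11479 + 259.8 = 325.1327
M3: Pc = R·M3+t = (-0.32420, +0.16229, +1.05694); u = 875.1·(-0.32420)/1.05694 + 329.0 = 60.5756, v = 599.5·(+0.16229)/1.05694 + 259.8 = 351.8484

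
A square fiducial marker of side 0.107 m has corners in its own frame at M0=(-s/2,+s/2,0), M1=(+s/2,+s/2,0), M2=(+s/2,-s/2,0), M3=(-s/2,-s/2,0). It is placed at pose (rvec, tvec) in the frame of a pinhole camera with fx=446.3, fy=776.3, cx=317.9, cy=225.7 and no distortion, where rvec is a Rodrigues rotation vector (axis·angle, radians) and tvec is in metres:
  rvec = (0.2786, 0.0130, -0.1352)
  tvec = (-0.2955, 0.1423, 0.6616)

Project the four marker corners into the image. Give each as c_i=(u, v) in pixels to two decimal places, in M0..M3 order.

c0=(93.21, 455.05) c1=(162.23, 440.03) c2=(145.20, 327.14) c3=(73.15, 343.42)

Intrinsics K: fx=446.3, fy=776.3, cx=317.9, cy=225.7
Marker side s = 0.107 m; corners in marker frame (Z=0):
  M0 = (-0.0535, +0.0535, 0)
  M1 = (+0.0535, +0.0535, 0)
  M2 = (+0.0535, -0.0535, 0)
  M3 = (-0.0535, -0.0535, 0)
rvec = (0.2786, 0.0130, -0.1352), |rvec| = θ = 0.30995 rad = 17.759°
Rodrigues: sinθ=0.30501, 1−cosθ=0.04765; R = I + sinθ·[k]× + (1−cosθ)·[k]×²:
    [+0.99085 +0.13484 -0.00589]
    [-0.13125 +0.95243 -0.27503]
    [-0.03148 +0.27329 +0.96142]
t = (-0.2955, 0.1423, 0.6616) m
M0: Pc = R·M0+t = (-0.34130, +0.20028, +0.67790); u = 446.3·(-0.34130)/0.67790 + 317.9 = 93.2069, v = 776.3·(+0.20028)/0.67790 + 225.7 = 455.0464
M1: Pc = R·M1+t = (-0.23528, +0.18623, +0.67454); u = 446.3·(-0.23528)/0.67454 + 317.9 = 162.2326, v = 776.3·(+0.18623)/0.67454 + 225.7 = 440.0292
M2: Pc = R·M2+t = (-0.24970, +0.08432, +0.64530); u = 446.3·(-0.24970)/0.64530 + 317.9 = 145.1996, v = 776.3·(+0.08432)/0.64530 + 225.7 = 327.1418
M3: Pc = R·M3+t = (-0.35572, +0.09837, +0.64866); u = 446.3·(-0.35572)/0.64866 + 317.9 = 73.1507, v = 776.3·(+0.09837)/0.64866 + 225.7 = 343.4221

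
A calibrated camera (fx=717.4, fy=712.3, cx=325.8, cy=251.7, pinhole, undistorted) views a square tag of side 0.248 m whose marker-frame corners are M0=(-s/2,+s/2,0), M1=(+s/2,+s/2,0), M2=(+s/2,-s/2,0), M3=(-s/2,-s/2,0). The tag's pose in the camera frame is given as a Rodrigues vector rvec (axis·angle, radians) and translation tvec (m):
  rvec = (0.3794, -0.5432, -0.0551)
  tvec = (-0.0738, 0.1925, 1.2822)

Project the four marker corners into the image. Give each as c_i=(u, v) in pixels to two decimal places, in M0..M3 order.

c0=(220.45, 435.27) c1=(339.44, 399.95) c2=(347.00, 283.87) c3=(219.60, 309.83)

Intrinsics K: fx=717.4, fy=712.3, cx=325.8, cy=251.7
Marker side s = 0.248 m; corners in marker frame (Z=0):
  M0 = (-0.1240, +0.1240, 0)
  M1 = (+0.1240, +0.1240, 0)
  M2 = (+0.1240, -0.1240, 0)
  M3 = (-0.1240, -0.1240, 0)
rvec = (0.3794, -0.5432, -0.0551), |rvec| = θ = 0.66487 rad = 38.094°
Rodrigues: sinθ=0.61695, 1−cosθ=0.21300; R = I + sinθ·[k]× + (1−cosθ)·[k]×²:
    [+0.85636 -0.04818 -0.51413]
    [-0.15043 +0.92918 -0.33764]
    [+0.49398 +0.36648 +0.78846]
t = (-0.0738, 0.1925, 1.2822) m
M0: Pc = R·M0+t = (-0.18596, +0.32637, +1.26639); u = 717.4·(-0.18596)/1.26639 + 325.8 = 220.4538, v = 712.3·(+0.32637)/1.26639 + 251.7 = 435.2727
M1: Pc = R·M1+t = (+0.02641, +0.28906, +1.38890); u = 717.4·(+0.02641)/1.38890 + 325.8 = 339.4439, v = 712.3·(+0.28906)/1.38890 + 251.7 = 399.9474
M2: Pc = R·M2+t = (+0.03836, +0.05863, +1.29801); u = 717.4·(+0.03836)/1.29801 + 325.8 = 347.0025, v = 712.3·(+0.05863)/1.29801 + 251.7 = 283.8730
M3: Pc = R·M3+t = (-0.17401, +0.09594, +1.17550); u = 717.4·(-0.17401)/1.17550 + 325.8 = 219.6001, v = 712.3·(+0.09594)/1.17550 + 251.7 = 309.8327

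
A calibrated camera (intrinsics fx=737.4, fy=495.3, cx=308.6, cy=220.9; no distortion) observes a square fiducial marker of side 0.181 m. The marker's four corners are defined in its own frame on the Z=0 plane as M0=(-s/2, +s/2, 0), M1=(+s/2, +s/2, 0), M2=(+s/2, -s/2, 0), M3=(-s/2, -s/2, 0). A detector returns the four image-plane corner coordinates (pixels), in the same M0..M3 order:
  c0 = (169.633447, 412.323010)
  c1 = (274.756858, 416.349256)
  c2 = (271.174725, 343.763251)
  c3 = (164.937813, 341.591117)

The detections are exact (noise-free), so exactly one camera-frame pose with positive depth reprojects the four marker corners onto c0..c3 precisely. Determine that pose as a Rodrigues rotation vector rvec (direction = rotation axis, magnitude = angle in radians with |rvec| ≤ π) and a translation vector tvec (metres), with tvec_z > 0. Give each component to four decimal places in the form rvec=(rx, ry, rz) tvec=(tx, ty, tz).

rvec=(0.0801, 0.1775, -0.0215) tvec=(-0.1470, 0.3874, 1.2160)

Intrinsics K: fx=737.4, fy=495.3, cx=308.6, cy=220.9
Marker side s = 0.181 m; corners in marker frame (Z=0):
  M0 = (-0.0905, +0.0905, 0)
  M1 = (+0.0905, +0.0905, 0)
  M2 = (+0.0905, -0.0905, 0)
  M3 = (-0.0905, -0.0905, 0)
Detected image corners:
  c0 = (169.633447, 412.323010) px
  c1 = (274.756858, 416.349256) px
  c2 = (271.174725, 343.763251) px
  c3 = (164.937813, 341.591117) px
Planar DLT: solve 8×8 A·h = b for H (H[2,2]=1):
  H  [+551.77480 +36.97768 +219.44087]
  H  [-38.00202 +420.03226 +378.69349]
  H  [-0.14572 +0.06392 +1.00000]
B = K⁻¹H; ‖b₁‖=0.822350, ‖b₂‖=0.822350; λ = 2/(‖b₁‖+‖b₂‖) = 1.216027, sign → tz>0 ⇒ λ=+1.216027
r₁ = λ·B[:,0] = (+0.98407,-0.01427,-0.17719); r₂ = λ·B[:,1] = (+0.02845,+0.99657,+0.07773)
r₃ = r₁×r₂ = (+0.17548,-0.08153,+0.98110); SVD([r₁ r₂ r₃]) → R = UVᵀ:
  R  [+0.98407 +0.02845 +0.17548]
  R  [-0.01427 +0.99657 -0.08153]
  R  [-0.17719 +0.07773 +0.98110]
t = (-0.14703, +0.38740, +1.21603) m
tr R = 2.961743; θ = arccos((tr R − 1)/2) = 0.195908 rad = 11.225°
axis k = ((R−Rᵀ)₃₂, (R−Rᵀ)₁₃, (R−Rᵀ)₂₁) / (2 sinθ) = (+0.409077, +0.905877, -0.109739)
rvec = θ·k = (+0.080141, +0.177468, -0.021499)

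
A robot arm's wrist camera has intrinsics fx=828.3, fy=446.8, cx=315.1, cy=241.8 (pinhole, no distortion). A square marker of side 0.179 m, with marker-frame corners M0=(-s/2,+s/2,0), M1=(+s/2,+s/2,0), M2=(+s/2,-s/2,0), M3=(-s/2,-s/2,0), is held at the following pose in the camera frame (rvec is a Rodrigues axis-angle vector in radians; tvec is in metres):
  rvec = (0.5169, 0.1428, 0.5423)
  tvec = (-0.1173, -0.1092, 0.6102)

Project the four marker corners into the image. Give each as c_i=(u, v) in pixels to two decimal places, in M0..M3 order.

c0=(18.93, 179.91) c1=(211.50, 244.18) c2=(314.54, 140.91) c3=(91.27, 66.21)

Intrinsics K: fx=828.3, fy=446.8, cx=315.1, cy=241.8
Marker side s = 0.179 m; corners in marker frame (Z=0):
  M0 = (-0.0895, +0.0895, 0)
  M1 = (+0.0895, +0.0895, 0)
  M2 = (+0.0895, -0.0895, 0)
  M3 = (-0.0895, -0.0895, 0)
rvec = (0.5169, 0.1428, 0.5423), |rvec| = θ = 0.76267 rad = 43.698°
Rodrigues: sinθ=0.69085, 1−cosθ=0.27701; R = I + sinθ·[k]× + (1−cosθ)·[k]×²:
    [+0.85023 -0.45608 +0.26285]
    [+0.52639 +0.73270 -0.43135]
    [+0.00414 +0.50511 +0.86305]
t = (-0.1173, -0.1092, 0.6102) m
M0: Pc = R·M0+t = (-0.23422, -0.09073, +0.65504); u = 828.3·(-0.23422)/0.65504 + 315.1 = 18.9322, v = 446.8·(-0.09073)/0.65504 + 241.8 = 179.9100
M1: Pc = R·M1+t = (-0.08202, +0.00349, +0.65578); u = 828.3·(-0.08202)/0.65578 + 315.1 = 211.4978, v = 446.8·(+0.00349)/0.65578 + 241.8 = 244.1770
M2: Pc = R·M2+t = (-0.00038, -0.12767, +0.56536); u = 828.3·(-0.00038)/0.56536 + 315.1 = 314.5366, v = 446.8·(-0.12767)/0.56536 + 241.8 = 140.9076
M3: Pc = R·M3+t = (-0.15258, -0.22189, +0.56462); u = 828.3·(-0.15258)/0.56462 + 315.1 = 91.2704, v = 446.8·(-0.22189)/0.56462 + 241.8 = 66.2139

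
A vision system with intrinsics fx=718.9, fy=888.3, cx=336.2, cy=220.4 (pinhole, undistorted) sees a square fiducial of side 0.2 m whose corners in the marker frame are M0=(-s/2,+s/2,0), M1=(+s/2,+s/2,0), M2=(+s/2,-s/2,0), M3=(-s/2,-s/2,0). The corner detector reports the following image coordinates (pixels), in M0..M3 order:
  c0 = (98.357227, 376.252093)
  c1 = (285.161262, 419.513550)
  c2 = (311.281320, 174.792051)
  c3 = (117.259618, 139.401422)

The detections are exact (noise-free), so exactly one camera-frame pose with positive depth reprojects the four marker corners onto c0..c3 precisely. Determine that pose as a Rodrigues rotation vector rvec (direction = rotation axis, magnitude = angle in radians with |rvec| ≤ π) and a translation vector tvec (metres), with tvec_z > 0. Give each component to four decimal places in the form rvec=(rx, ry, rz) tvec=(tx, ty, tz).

Intrinsics K: fx=718.9, fy=888.3, cx=336.2, cy=220.4
Marker side s = 0.2 m; corners in marker frame (Z=0):
  M0 = (-0.1000, +0.1000, 0)
  M1 = (+0.1000, +0.1000, 0)
  M2 = (+0.1000, -0.1000, 0)
  M3 = (-0.1000, -0.1000, 0)
Detected image corners:
  c0 = (98.357227, 376.252093) px
  c1 = (285.161262, 419.513550) px
  c2 = (311.281320, 174.792051) px
  c3 = (117.259618, 139.401422) px
Planar DLT: solve 8×8 A·h = b for H (H[2,2]=1):
  H  [+913.04566 -78.31254 +201.01121]
  H  [+144.03814 +1249.89045 +279.12511]
  H  [-0.19071 +0.16698 +1.00000]
B = K⁻¹H; ‖b₁‖=1.388453, ‖b₂‖=1.388453; λ = 2/(‖b₁‖+‖b₂‖) = 0.720226, sign → tz>0 ⇒ λ=+0.720226
r₁ = λ·B[:,0] = (+0.97897,+0.15086,-0.13736); r₂ = λ·B[:,1] = (-0.13470,+0.98356,+0.12026)
r₃ = r₁×r₂ = (+0.15324,-0.09923,+0.98319); SVD([r₁ r₂ r₃]) → R = UVᵀ:
  R  [+0.97897 -0.13470 +0.15324]
  R  [+0.15086 +0.98356 -0.09923]
  R  [-0.13736 +0.12026 +0.98319]
t = (-0.13544, +0.04761, +0.72023) m
tr R = 2.945720; θ = arccos((tr R − 1)/2) = 0.233510 rad = 13.379°
axis k = ((R−Rᵀ)₃₂, (R−Rᵀ)₁₃, (R−Rᵀ)₂₁) / (2 sinθ) = (+0.474291, +0.627928, +0.617053)
rvec = θ·k = (+0.110751, +0.146627, +0.144088)

rvec=(0.1108, 0.1466, 0.1441) tvec=(-0.1354, 0.0476, 0.7202)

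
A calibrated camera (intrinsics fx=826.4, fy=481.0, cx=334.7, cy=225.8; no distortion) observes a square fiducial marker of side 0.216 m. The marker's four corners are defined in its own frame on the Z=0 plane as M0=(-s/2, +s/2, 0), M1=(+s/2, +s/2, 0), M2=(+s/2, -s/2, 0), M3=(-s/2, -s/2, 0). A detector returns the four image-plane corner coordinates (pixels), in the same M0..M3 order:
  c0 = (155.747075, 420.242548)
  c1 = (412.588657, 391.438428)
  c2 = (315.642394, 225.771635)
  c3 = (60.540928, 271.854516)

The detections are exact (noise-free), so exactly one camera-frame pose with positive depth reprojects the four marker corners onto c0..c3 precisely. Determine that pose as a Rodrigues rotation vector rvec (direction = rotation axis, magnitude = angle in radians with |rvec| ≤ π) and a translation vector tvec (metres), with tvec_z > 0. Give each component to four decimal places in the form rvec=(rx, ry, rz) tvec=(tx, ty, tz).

Intrinsics K: fx=826.4, fy=481.0, cx=334.7, cy=225.8
Marker side s = 0.216 m; corners in marker frame (Z=0):
  M0 = (-0.1080, +0.1080, 0)
  M1 = (+0.1080, +0.1080, 0)
  M2 = (+0.1080, -0.1080, 0)
  M3 = (-0.1080, -0.1080, 0)
Detected image corners:
  c0 = (155.747075, 420.242548) px
  c1 = (412.588657, 391.438428) px
  c2 = (315.642394, 225.771635) px
  c3 = (60.540928, 271.854516) px
Planar DLT: solve 8×8 A·h = b for H (H[2,2]=1):
  H  [+1073.08106 +479.21077 +230.33209]
  H  [-328.02238 +772.91990 +329.52934]
  H  [-0.47447 +0.14661 +1.00000]
B = K⁻¹H; ‖b₁‖=1.630365, ‖b₂‖=1.630365; λ = 2/(‖b₁‖+‖b₂‖) = 0.613360, sign → tz>0 ⇒ λ=+0.613360
r₁ = λ·B[:,0] = (+0.91431,-0.28167,-0.29102); r₂ = λ·B[:,1] = (+0.31925,+0.94339,+0.08993)
r₃ = r₁×r₂ = (+0.24922,-0.17513,+0.95248); SVD([r₁ r₂ r₃]) → R = UVᵀ:
  R  [+0.91431 +0.31925 +0.24922]
  R  [-0.28167 +0.94339 -0.17513]
  R  [-0.29102 +0.08993 +0.95248]
t = (-0.07746, +0.13227, +0.61336) m
tr R = 2.810188; θ = arccos((tr R − 1)/2) = 0.439195 rad = 25.164°
axis k = ((R−Rᵀ)₃₂, (R−Rᵀ)₁₃, (R−Rᵀ)₂₁) / (2 sinθ) = (+0.311677, +0.635256, -0.706617)
rvec = θ·k = (+0.136887, +0.279001, -0.310343)

rvec=(0.1369, 0.2790, -0.3103) tvec=(-0.0775, 0.1323, 0.6134)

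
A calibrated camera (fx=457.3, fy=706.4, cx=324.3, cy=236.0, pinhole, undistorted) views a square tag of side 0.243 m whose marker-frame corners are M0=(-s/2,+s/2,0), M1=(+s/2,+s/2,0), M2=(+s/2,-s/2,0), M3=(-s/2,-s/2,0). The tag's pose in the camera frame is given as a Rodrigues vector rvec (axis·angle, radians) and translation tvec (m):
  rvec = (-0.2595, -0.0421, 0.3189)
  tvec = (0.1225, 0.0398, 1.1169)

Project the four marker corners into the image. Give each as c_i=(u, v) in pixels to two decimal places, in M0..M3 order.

Intrinsics K: fx=457.3, fy=706.4, cx=324.3, cy=236.0
Marker side s = 0.243 m; corners in marker frame (Z=0):
  M0 = (-0.1215, +0.1215, 0)
  M1 = (+0.1215, +0.1215, 0)
  M2 = (+0.1215, -0.1215, 0)
  M3 = (-0.1215, -0.1215, 0)
rvec = (-0.2595, -0.0421, 0.3189), |rvec| = θ = 0.41329 rad = 23.680°
Rodrigues: sinθ=0.40163, 1−cosθ=0.08420; R = I + sinθ·[k]× + (1−cosθ)·[k]×²:
    [+0.94900 -0.30451 -0.08170]
    [+0.31528 +0.91668 +0.24556]
    [+0.00012 -0.25879 +0.96593]
t = (0.1225, 0.0398, 1.1169) m
M0: Pc = R·M0+t = (-0.02980, +0.11287, +1.08544); u = 457.3·(-0.02980)/1.08544 + 324.3 = 311.7445, v = 706.4·(+0.11287)/1.08544 + 236.0 = 309.4548
M1: Pc = R·M1+t = (+0.20080, +0.18948, +1.08547); u = 457.3·(+0.20080)/1.08547 + 324.3 = 408.8974, v = 706.4·(+0.18948)/1.08547 + 236.0 = 359.3114
M2: Pc = R·M2+t = (+0.27480, -0.03327, +1.14836); u = 457.3·(+0.27480)/1.14836 + 324.3 = 433.7317, v = 706.4·(-0.03327)/1.14836 + 236.0 = 215.5347
M3: Pc = R·M3+t = (+0.04420, -0.10988, +1.14833); u = 457.3·(+0.04420)/1.14833 + 324.3 = 341.8999, v = 706.4·(-0.10988)/1.14833 + 236.0 = 168.4048

c0=(311.74, 309.45) c1=(408.90, 359.31) c2=(433.73, 215.53) c3=(341.90, 168.40)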